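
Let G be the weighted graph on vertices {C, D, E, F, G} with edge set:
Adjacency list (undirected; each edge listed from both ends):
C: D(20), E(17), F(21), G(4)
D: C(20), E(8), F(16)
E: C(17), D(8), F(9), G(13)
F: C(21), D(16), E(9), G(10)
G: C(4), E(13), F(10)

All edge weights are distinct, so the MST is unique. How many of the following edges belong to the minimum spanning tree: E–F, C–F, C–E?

Sort edges by weight, then run Kruskal:
C–G (4): add. Components now {C,G} {D} {E} {F}
D–E (8): add. Components now {C,G} {D,E} {F}
E–F (9): add. Components now {C,G} {D,E,F}
F–G (10): add. Components now {C,D,E,F,G}
MST edge set: {C–G, D–E, E–F, F–G}.
Of the listed edges, {E–F} are in the MST → 1.

1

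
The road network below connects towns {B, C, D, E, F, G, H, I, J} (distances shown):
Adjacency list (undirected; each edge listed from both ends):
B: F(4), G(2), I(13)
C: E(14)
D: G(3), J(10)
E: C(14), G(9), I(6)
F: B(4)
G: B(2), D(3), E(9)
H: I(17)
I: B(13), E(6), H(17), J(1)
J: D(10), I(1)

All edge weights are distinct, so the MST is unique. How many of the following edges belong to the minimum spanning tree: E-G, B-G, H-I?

3

Kruskal's algorithm — process edges by increasing weight (ties by edge label):
I-J (1): add — endpoints in different components.
B-G (2): add — endpoints in different components.
D-G (3): add — endpoints in different components.
B-F (4): add — endpoints in different components.
E-I (6): add — endpoints in different components.
E-G (9): add — endpoints in different components.
D-J (10): skip — D and J already connected.
B-I (13): skip — B and I already connected.
C-E (14): add — endpoints in different components.
H-I (17): add — endpoints in different components.
MST edge set: {I-J, B-G, D-G, B-F, E-I, E-G, C-E, H-I}.
Of the listed edges, {E-G, B-G, H-I} are in the MST → 3.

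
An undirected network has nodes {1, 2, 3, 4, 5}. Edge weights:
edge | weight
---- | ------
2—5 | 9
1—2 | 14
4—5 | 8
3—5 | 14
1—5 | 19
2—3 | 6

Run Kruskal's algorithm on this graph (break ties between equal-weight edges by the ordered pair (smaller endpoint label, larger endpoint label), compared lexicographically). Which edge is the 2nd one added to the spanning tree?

4-5

Kruskal's algorithm — process edges by increasing weight (ties by edge label):
2—3 (6): add. Components now {1} {2,3} {4} {5}
4—5 (8): add. Components now {1} {2,3} {4,5}
2—5 (9): add. Components now {1} {2,3,4,5}
1—2 (14): add. Components now {1,2,3,4,5}
The 2nd edge added is 4—5.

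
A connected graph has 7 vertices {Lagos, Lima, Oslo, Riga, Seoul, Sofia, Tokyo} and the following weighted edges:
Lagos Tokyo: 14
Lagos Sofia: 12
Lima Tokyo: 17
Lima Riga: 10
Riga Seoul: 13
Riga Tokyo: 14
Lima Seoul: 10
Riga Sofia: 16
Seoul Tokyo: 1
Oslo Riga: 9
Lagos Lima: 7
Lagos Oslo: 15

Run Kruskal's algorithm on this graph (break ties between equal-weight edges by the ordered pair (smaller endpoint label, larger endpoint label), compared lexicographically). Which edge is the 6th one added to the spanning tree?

Sort edges by weight, then run Kruskal:
Seoul Tokyo (1): add — endpoints in different components.
Lagos Lima (7): add — endpoints in different components.
Oslo Riga (9): add — endpoints in different components.
Lima Riga (10): add — endpoints in different components.
Lima Seoul (10): add — endpoints in different components.
Lagos Sofia (12): add — endpoints in different components.
The 6th edge added is Lagos Sofia.

Lagos-Sofia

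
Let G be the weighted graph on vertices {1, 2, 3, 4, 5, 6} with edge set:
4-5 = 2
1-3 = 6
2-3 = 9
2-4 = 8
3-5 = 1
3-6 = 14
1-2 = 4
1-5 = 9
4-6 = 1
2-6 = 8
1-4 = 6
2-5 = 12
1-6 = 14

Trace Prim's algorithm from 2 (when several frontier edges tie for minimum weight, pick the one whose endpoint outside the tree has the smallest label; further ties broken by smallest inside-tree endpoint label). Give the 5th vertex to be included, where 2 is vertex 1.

4

Prim's algorithm from 2:
Step 1: frontier [1-2 4, 2-4 8, 2-6 8, 2-3 9, 2-5 12] → take 1-2 (4); add 1.
Step 2: frontier [1-3 6, 1-4 6, 1-5 9, 1-6 14, 2-4 8, 2-6 8, 2-3 9, 2-5 12] → take 1-3 (6); add 3.
Step 3: frontier [1-4 6, 1-5 9, 1-6 14, 2-4 8, 2-6 8, 2-5 12, 3-5 1, 3-6 14] → take 3-5 (1); add 5.
Step 4: frontier [1-4 6, 1-6 14, 2-4 8, 2-6 8, 3-6 14, 4-5 2] → take 4-5 (2); add 4.
Step 5: frontier [1-6 14, 2-6 8, 3-6 14, 4-6 1] → take 4-6 (1); add 6.
Vertex order: 2, 1, 3, 5, 4, 6. The 5th vertex is 4.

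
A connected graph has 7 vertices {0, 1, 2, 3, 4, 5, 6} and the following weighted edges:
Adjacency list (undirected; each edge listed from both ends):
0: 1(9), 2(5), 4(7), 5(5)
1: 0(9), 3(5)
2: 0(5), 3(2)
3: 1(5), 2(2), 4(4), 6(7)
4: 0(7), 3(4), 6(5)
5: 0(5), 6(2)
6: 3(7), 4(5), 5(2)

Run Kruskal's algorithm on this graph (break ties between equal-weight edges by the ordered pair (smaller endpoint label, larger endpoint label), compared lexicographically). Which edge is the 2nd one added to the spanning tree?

5-6

Kruskal: consider edges lightest-first.
2–3 (2): add — endpoints in different components.
5–6 (2): add — endpoints in different components.
3–4 (4): add — endpoints in different components.
0–2 (5): add — endpoints in different components.
0–5 (5): add — endpoints in different components.
1–3 (5): add — endpoints in different components.
The 2nd edge added is 5–6.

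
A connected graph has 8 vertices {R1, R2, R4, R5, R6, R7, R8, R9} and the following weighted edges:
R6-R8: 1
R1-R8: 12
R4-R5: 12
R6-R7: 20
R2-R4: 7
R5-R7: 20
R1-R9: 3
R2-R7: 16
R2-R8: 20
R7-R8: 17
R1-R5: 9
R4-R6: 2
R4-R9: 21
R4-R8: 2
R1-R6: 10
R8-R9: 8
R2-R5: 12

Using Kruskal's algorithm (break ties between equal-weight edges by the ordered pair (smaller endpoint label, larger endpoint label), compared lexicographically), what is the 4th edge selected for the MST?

Sort edges by weight, then run Kruskal:
R6-R8 (1): add — endpoints in different components.
R4-R6 (2): add — endpoints in different components.
R4-R8 (2): skip — R4 and R8 already connected.
R1-R9 (3): add — endpoints in different components.
R2-R4 (7): add — endpoints in different components.
R8-R9 (8): add — endpoints in different components.
R1-R5 (9): add — endpoints in different components.
R1-R6 (10): skip — R6 and R1 already connected.
R1-R8 (12): skip — R1 and R8 already connected.
R2-R5 (12): skip — R5 and R2 already connected.
R4-R5 (12): skip — R5 and R4 already connected.
R2-R7 (16): add — endpoints in different components.
The 4th edge added is R2-R4.

R2-R4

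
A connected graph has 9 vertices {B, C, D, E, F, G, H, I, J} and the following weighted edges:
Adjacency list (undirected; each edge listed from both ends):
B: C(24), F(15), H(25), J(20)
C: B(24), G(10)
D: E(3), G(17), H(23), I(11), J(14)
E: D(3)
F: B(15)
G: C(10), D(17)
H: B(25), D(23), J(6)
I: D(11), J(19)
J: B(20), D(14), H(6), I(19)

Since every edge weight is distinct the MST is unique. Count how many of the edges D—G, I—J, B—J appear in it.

Kruskal's algorithm — process edges by increasing weight (ties by edge label):
D—E (3): add — endpoints in different components.
H—J (6): add — endpoints in different components.
C—G (10): add — endpoints in different components.
D—I (11): add — endpoints in different components.
D—J (14): add — endpoints in different components.
B—F (15): add — endpoints in different components.
D—G (17): add — endpoints in different components.
I—J (19): skip — I and J already connected.
B—J (20): add — endpoints in different components.
MST edge set: {D—E, H—J, C—G, D—I, D—J, B—F, D—G, B—J}.
Of the listed edges, {D—G, B—J} are in the MST → 2.

2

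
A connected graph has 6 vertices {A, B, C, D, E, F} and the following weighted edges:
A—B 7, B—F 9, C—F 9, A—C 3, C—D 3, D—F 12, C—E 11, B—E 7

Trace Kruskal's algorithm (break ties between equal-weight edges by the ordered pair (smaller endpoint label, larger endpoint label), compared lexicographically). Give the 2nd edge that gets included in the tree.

C-D

Kruskal: consider edges lightest-first.
A—C (3): add. Components now {A,C} {B} {D} {E} {F}
C—D (3): add. Components now {A,C,D} {B} {E} {F}
A—B (7): add. Components now {A,B,C,D} {E} {F}
B—E (7): add. Components now {A,B,C,D,E} {F}
B—F (9): add. Components now {A,B,C,D,E,F}
The 2nd edge added is C—D.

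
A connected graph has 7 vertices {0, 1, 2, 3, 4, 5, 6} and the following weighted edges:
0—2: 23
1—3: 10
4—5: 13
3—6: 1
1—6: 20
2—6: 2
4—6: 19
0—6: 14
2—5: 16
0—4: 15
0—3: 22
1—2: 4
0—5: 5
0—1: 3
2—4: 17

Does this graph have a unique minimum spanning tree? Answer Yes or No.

Yes

Kruskal: consider edges lightest-first.
3—6 (1): add — endpoints in different components.
2—6 (2): add — endpoints in different components.
0—1 (3): add — endpoints in different components.
1—2 (4): add — endpoints in different components.
0—5 (5): add — endpoints in different components.
1—3 (10): skip — 1 and 3 already connected.
4—5 (13): add — endpoints in different components.
Every non-tree edge has weight strictly greater than the heaviest edge on the tree path between its endpoints, so the MST is unique.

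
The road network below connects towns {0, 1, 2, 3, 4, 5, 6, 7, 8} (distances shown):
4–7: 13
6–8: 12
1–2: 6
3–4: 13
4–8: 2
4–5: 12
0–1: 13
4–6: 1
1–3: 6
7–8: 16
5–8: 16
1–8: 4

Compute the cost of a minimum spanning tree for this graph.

Prim, starting at 4.
Step 1: frontier [4–6 1, 4–8 2, 4–5 12, 3–4 13, 4–7 13] → take 4–6 (1); add 6.
Step 2: frontier [4–8 2, 4–5 12, 3–4 13, 4–7 13, 6–8 12] → take 4–8 (2); add 8.
Step 3: frontier [4–5 12, 3–4 13, 4–7 13, 1–8 4, 5–8 16, 7–8 16] → take 1–8 (4); add 1.
Step 4: frontier [1–2 6, 1–3 6, 0–1 13, 4–5 12, 3–4 13, 4–7 13, 5–8 16, 7–8 16] → take 1–2 (6); add 2.
Step 5: frontier [1–3 6, 0–1 13, 4–5 12, 3–4 13, 4–7 13, 5–8 16, 7–8 16] → take 1–3 (6); add 3.
Step 6: frontier [0–1 13, 4–5 12, 4–7 13, 5–8 16, 7–8 16] → take 4–5 (12); add 5.
Step 7: frontier [0–1 13, 4–7 13, 7–8 16] → take 0–1 (13); add 0.
Step 8: frontier [4–7 13, 7–8 16] → take 4–7 (13); add 7.
MST edges: 4–6, 4–8, 1–8, 1–2, 1–3, 4–5, 0–1, 4–7; total weight 1+2+4+6+6+12+13+13 = 57.

57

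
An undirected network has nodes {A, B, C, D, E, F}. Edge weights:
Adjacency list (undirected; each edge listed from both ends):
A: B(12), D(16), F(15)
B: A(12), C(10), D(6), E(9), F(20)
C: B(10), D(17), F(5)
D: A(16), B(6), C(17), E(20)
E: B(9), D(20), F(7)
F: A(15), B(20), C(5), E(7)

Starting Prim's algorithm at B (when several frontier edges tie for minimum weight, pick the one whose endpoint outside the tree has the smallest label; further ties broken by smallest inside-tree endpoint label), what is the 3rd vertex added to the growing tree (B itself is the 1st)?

E

Grow the tree from B using Prim:
Step 1: cheapest edge leaving the tree is B-D (6); add D.
Step 2: cheapest edge leaving the tree is B-E (9); add E.
Step 3: cheapest edge leaving the tree is E-F (7); add F.
Step 4: cheapest edge leaving the tree is C-F (5); add C.
Step 5: cheapest edge leaving the tree is A-B (12); add A.
Vertex order: B, D, E, F, C, A. The 3rd vertex is E.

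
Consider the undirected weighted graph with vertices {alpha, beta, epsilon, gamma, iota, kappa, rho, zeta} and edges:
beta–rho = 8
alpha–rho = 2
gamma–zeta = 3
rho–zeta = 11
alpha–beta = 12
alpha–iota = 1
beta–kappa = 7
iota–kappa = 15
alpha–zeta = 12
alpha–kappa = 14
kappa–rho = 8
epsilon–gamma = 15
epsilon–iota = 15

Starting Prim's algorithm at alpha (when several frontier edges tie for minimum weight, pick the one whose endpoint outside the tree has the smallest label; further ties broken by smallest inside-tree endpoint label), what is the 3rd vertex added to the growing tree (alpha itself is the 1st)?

Prim, starting at alpha.
Step 1: cheapest edge leaving the tree is alpha–iota (1); add iota.
Step 2: cheapest edge leaving the tree is alpha–rho (2); add rho.
Step 3: cheapest edge leaving the tree is beta–rho (8); add beta.
Step 4: cheapest edge leaving the tree is beta–kappa (7); add kappa.
Step 5: cheapest edge leaving the tree is rho–zeta (11); add zeta.
Step 6: cheapest edge leaving the tree is gamma–zeta (3); add gamma.
Step 7: cheapest edge leaving the tree is epsilon–gamma (15); add epsilon.
Vertex order: alpha, iota, rho, beta, kappa, zeta, gamma, epsilon. The 3rd vertex is rho.

rho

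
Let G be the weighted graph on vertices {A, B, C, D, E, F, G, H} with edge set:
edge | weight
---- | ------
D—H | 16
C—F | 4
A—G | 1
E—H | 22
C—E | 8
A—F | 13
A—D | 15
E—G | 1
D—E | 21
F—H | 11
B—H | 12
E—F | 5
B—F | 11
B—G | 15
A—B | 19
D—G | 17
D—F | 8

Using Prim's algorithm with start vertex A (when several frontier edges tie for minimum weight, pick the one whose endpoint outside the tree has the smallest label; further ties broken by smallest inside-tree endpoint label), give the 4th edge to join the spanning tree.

Prim, starting at A.
Step 1: cheapest edge leaving the tree is A—G (1); add G.
Step 2: cheapest edge leaving the tree is E—G (1); add E.
Step 3: cheapest edge leaving the tree is E—F (5); add F.
Step 4: cheapest edge leaving the tree is C—F (4); add C.
Step 5: cheapest edge leaving the tree is D—F (8); add D.
Step 6: cheapest edge leaving the tree is B—F (11); add B.
Step 7: cheapest edge leaving the tree is F—H (11); add H.
The 4th edge added is C—F.

C-F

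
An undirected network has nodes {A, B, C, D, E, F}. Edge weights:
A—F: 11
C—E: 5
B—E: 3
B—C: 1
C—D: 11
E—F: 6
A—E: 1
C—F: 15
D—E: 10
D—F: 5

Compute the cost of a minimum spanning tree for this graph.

Grow the tree from D using Prim:
Step 1: cheapest edge leaving the tree is D—F (5); add F.
Step 2: cheapest edge leaving the tree is E—F (6); add E.
Step 3: cheapest edge leaving the tree is A—E (1); add A.
Step 4: cheapest edge leaving the tree is B—E (3); add B.
Step 5: cheapest edge leaving the tree is B—C (1); add C.
MST edges: D—F, E—F, A—E, B—E, B—C; total weight 5+6+1+3+1 = 16.

16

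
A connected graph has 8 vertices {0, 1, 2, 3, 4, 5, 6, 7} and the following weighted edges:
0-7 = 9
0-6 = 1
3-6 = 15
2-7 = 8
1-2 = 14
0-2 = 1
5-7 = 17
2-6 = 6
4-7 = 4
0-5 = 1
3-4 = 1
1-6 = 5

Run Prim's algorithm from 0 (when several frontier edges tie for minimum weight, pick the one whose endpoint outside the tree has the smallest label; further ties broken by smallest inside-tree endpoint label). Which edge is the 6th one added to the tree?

4-7

Grow the tree from 0 using Prim:
Step 1: cheapest edge leaving the tree is 0-2 (1); add 2.
Step 2: cheapest edge leaving the tree is 0-5 (1); add 5.
Step 3: cheapest edge leaving the tree is 0-6 (1); add 6.
Step 4: cheapest edge leaving the tree is 1-6 (5); add 1.
Step 5: cheapest edge leaving the tree is 2-7 (8); add 7.
Step 6: cheapest edge leaving the tree is 4-7 (4); add 4.
Step 7: cheapest edge leaving the tree is 3-4 (1); add 3.
The 6th edge added is 4-7.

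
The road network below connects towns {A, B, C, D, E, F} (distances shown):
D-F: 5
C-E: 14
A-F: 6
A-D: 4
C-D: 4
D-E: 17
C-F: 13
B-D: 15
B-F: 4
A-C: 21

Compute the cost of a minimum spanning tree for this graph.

31

Grow the tree from B using Prim:
Step 1: frontier [B-F 4, B-D 15] → take B-F (4); add F.
Step 2: frontier [B-D 15, D-F 5, A-F 6, C-F 13] → take D-F (5); add D.
Step 3: frontier [A-D 4, C-D 4, D-E 17, A-F 6, C-F 13] → take A-D (4); add A.
Step 4: frontier [A-C 21, C-D 4, D-E 17, C-F 13] → take C-D (4); add C.
Step 5: frontier [C-E 14, D-E 17] → take C-E (14); add E.
MST edges: B-F, D-F, A-D, C-D, C-E; total weight 4+5+4+4+14 = 31.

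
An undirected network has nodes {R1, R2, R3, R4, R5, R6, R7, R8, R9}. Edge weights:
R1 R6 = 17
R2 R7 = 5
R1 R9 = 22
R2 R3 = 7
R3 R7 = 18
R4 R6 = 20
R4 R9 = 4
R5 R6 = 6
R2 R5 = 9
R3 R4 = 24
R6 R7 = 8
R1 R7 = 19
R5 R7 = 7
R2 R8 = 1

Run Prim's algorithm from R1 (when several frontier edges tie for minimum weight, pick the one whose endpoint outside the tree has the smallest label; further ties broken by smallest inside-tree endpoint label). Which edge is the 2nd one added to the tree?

R5-R6

Prim's algorithm from R1:
Step 1: frontier [R1 R6 17, R1 R7 19, R1 R9 22] → take R1 R6 (17); add R6.
Step 2: frontier [R1 R7 19, R1 R9 22, R5 R6 6, R6 R7 8, R4 R6 20] → take R5 R6 (6); add R5.
Step 3: frontier [R1 R7 19, R1 R9 22, R5 R7 7, R2 R5 9, R6 R7 8, R4 R6 20] → take R5 R7 (7); add R7.
Step 4: frontier [R1 R9 22, R2 R5 9, R4 R6 20, R2 R7 5, R3 R7 18] → take R2 R7 (5); add R2.
Step 5: frontier [R1 R9 22, R2 R8 1, R2 R3 7, R4 R6 20, R3 R7 18] → take R2 R8 (1); add R8.
Step 6: frontier [R1 R9 22, R2 R3 7, R4 R6 20, R3 R7 18] → take R2 R3 (7); add R3.
Step 7: frontier [R1 R9 22, R3 R4 24, R4 R6 20] → take R4 R6 (20); add R4.
Step 8: frontier [R1 R9 22, R4 R9 4] → take R4 R9 (4); add R9.
The 2nd edge added is R5 R6.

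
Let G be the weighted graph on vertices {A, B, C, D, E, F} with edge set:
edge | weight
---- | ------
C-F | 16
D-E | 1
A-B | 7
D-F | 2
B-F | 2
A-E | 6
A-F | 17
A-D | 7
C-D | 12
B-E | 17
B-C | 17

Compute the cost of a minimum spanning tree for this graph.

23

Kruskal: consider edges lightest-first.
D-E (1): add — endpoints in different components.
B-F (2): add — endpoints in different components.
D-F (2): add — endpoints in different components.
A-E (6): add — endpoints in different components.
A-B (7): skip — A and B already connected.
A-D (7): skip — A and D already connected.
C-D (12): add — endpoints in different components.
MST edges: D-E, B-F, D-F, A-E, C-D; total weight 1+2+2+6+12 = 23.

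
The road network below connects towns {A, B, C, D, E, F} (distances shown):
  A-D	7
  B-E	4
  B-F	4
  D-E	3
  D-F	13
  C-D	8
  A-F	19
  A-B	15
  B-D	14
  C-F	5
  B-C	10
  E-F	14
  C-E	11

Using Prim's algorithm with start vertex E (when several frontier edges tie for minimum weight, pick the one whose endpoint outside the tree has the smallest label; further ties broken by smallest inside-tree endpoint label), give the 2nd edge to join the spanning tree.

Prim's algorithm from E:
Step 1: cheapest edge leaving the tree is D-E (3); add D.
Step 2: cheapest edge leaving the tree is B-E (4); add B.
Step 3: cheapest edge leaving the tree is B-F (4); add F.
Step 4: cheapest edge leaving the tree is C-F (5); add C.
Step 5: cheapest edge leaving the tree is A-D (7); add A.
The 2nd edge added is B-E.

B-E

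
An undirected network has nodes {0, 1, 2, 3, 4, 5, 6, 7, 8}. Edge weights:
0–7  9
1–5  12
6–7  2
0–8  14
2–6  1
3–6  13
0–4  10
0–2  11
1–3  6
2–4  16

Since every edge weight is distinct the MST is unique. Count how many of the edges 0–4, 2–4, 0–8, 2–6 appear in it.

3

Sort edges by weight, then run Kruskal:
2–6 (1): add — endpoints in different components.
6–7 (2): add — endpoints in different components.
1–3 (6): add — endpoints in different components.
0–7 (9): add — endpoints in different components.
0–4 (10): add — endpoints in different components.
0–2 (11): skip — 0 and 2 already connected.
1–5 (12): add — endpoints in different components.
3–6 (13): add — endpoints in different components.
0–8 (14): add — endpoints in different components.
MST edge set: {2–6, 6–7, 1–3, 0–7, 0–4, 1–5, 3–6, 0–8}.
Of the listed edges, {0–4, 0–8, 2–6} are in the MST → 3.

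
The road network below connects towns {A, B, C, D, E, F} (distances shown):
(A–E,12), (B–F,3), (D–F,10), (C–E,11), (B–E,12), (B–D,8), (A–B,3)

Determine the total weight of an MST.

Sort edges by weight, then run Kruskal:
A–B (3): add. Components now {A,B} {C} {D} {E} {F}
B–F (3): add. Components now {A,B,F} {C} {D} {E}
B–D (8): add. Components now {A,B,D,F} {C} {E}
D–F (10): skip — D and F already connected.
C–E (11): add. Components now {A,B,D,F} {C,E}
A–E (12): add. Components now {A,B,C,D,E,F}
MST edges: A–B, B–F, B–D, C–E, A–E; total weight 3+3+8+11+12 = 37.

37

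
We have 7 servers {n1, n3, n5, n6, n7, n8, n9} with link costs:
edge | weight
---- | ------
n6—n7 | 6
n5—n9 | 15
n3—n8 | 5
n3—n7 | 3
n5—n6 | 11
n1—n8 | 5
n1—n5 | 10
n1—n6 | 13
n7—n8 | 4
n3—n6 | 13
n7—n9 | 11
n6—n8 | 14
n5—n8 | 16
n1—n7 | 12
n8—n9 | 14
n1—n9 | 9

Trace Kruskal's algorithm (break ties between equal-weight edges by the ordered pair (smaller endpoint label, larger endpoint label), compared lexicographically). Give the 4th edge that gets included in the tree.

n6-n7

Sort edges by weight, then run Kruskal:
n3—n7 (3): add — endpoints in different components.
n7—n8 (4): add — endpoints in different components.
n1—n8 (5): add — endpoints in different components.
n3—n8 (5): skip — n3 and n8 already connected.
n6—n7 (6): add — endpoints in different components.
n1—n9 (9): add — endpoints in different components.
n1—n5 (10): add — endpoints in different components.
The 4th edge added is n6—n7.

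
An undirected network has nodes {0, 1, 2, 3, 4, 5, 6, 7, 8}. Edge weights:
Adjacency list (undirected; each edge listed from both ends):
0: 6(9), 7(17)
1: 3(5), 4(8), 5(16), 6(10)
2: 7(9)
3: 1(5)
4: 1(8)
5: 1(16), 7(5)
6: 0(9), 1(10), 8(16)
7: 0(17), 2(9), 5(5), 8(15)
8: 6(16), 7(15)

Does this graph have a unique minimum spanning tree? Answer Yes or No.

Sort edges by weight, then run Kruskal:
1-3 (5): add — endpoints in different components.
5-7 (5): add — endpoints in different components.
1-4 (8): add — endpoints in different components.
0-6 (9): add — endpoints in different components.
2-7 (9): add — endpoints in different components.
1-6 (10): add — endpoints in different components.
7-8 (15): add — endpoints in different components.
1-5 (16): add — endpoints in different components.
Non-tree edge 6-8 has weight 16, equal to the heaviest edge on its tree cycle — swapping gives another MST of the same weight. Not unique.

No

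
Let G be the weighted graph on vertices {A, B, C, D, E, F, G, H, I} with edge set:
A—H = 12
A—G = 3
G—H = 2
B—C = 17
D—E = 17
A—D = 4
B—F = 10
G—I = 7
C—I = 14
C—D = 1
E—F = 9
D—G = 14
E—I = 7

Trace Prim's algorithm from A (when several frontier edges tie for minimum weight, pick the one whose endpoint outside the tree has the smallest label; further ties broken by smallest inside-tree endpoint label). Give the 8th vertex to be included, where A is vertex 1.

Prim's algorithm from A:
Step 1: frontier [A—G 3, A—D 4, A—H 12] → take A—G (3); add G.
Step 2: frontier [A—D 4, A—H 12, G—H 2, G—I 7, D—G 14] → take G—H (2); add H.
Step 3: frontier [A—D 4, G—I 7, D—G 14] → take A—D (4); add D.
Step 4: frontier [C—D 1, D—E 17, G—I 7] → take C—D (1); add C.
Step 5: frontier [C—I 14, B—C 17, D—E 17, G—I 7] → take G—I (7); add I.
Step 6: frontier [B—C 17, D—E 17, E—I 7] → take E—I (7); add E.
Step 7: frontier [B—C 17, E—F 9] → take E—F (9); add F.
Step 8: frontier [B—C 17, B—F 10] → take B—F (10); add B.
Vertex order: A, G, H, D, C, I, E, F, B. The 8th vertex is F.

F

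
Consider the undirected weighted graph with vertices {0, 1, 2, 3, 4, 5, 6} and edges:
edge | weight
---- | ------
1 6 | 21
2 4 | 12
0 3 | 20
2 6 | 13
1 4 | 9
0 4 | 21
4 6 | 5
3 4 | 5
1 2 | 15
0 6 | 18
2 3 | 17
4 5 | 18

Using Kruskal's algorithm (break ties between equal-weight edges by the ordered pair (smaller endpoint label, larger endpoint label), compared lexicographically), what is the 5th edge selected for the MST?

0-6

Kruskal's algorithm — process edges by increasing weight (ties by edge label):
3 4 (5): add. Components now {0} {1} {2} {3,4} {5} {6}
4 6 (5): add. Components now {0} {1} {2} {3,4,6} {5}
1 4 (9): add. Components now {0} {1,3,4,6} {2} {5}
2 4 (12): add. Components now {0} {1,2,3,4,6} {5}
2 6 (13): skip — 2 and 6 already connected.
1 2 (15): skip — 1 and 2 already connected.
2 3 (17): skip — 2 and 3 already connected.
0 6 (18): add. Components now {0,1,2,3,4,6} {5}
4 5 (18): add. Components now {0,1,2,3,4,5,6}
The 5th edge added is 0 6.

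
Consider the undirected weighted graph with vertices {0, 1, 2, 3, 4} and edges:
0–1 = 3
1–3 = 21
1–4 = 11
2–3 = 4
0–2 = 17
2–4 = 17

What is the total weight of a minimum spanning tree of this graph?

35

Kruskal's algorithm — process edges by increasing weight (ties by edge label):
0–1 (3): add — endpoints in different components.
2–3 (4): add — endpoints in different components.
1–4 (11): add — endpoints in different components.
0–2 (17): add — endpoints in different components.
MST edges: 0–1, 2–3, 1–4, 0–2; total weight 3+4+11+17 = 35.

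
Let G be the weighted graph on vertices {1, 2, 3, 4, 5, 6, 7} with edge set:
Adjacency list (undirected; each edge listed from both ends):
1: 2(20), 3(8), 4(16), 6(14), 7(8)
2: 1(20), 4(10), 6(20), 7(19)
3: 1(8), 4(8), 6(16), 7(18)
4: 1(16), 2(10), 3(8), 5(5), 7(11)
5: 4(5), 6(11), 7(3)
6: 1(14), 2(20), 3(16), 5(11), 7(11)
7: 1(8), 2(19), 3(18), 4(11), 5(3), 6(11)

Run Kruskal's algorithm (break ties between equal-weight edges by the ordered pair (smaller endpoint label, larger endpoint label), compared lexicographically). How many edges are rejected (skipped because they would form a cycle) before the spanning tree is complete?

2

Kruskal: consider edges lightest-first.
5–7 (3): add — endpoints in different components.
4–5 (5): add — endpoints in different components.
1–3 (8): add — endpoints in different components.
1–7 (8): add — endpoints in different components.
3–4 (8): skip — 3 and 4 already connected.
2–4 (10): add — endpoints in different components.
4–7 (11): skip — 4 and 7 already connected.
5–6 (11): add — endpoints in different components.
Edges rejected before the tree was complete: 2.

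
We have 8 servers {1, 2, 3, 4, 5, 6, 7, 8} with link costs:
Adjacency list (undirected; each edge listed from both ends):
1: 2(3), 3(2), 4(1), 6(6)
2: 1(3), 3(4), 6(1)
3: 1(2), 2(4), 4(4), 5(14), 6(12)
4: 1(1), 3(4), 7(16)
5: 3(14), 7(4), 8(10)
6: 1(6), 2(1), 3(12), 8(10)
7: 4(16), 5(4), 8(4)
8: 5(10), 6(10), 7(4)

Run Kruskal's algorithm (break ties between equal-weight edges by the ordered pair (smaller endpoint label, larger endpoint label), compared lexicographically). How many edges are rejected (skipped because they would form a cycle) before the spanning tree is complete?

Sort edges by weight, then run Kruskal:
1–4 (1): add — endpoints in different components.
2–6 (1): add — endpoints in different components.
1–3 (2): add — endpoints in different components.
1–2 (3): add — endpoints in different components.
2–3 (4): skip — 2 and 3 already connected.
3–4 (4): skip — 3 and 4 already connected.
5–7 (4): add — endpoints in different components.
7–8 (4): add — endpoints in different components.
1–6 (6): skip — 1 and 6 already connected.
5–8 (10): skip — 5 and 8 already connected.
6–8 (10): add — endpoints in different components.
Edges rejected before the tree was complete: 4.

4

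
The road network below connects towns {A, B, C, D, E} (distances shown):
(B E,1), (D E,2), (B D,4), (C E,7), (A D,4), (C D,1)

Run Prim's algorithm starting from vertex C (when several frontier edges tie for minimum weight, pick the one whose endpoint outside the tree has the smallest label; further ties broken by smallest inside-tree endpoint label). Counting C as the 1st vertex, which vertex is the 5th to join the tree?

A

Grow the tree from C using Prim:
Step 1: frontier [C D 1, C E 7] → take C D (1); add D.
Step 2: frontier [C E 7, D E 2, A D 4, B D 4] → take D E (2); add E.
Step 3: frontier [A D 4, B D 4, B E 1] → take B E (1); add B.
Step 4: frontier [A D 4] → take A D (4); add A.
Vertex order: C, D, E, B, A. The 5th vertex is A.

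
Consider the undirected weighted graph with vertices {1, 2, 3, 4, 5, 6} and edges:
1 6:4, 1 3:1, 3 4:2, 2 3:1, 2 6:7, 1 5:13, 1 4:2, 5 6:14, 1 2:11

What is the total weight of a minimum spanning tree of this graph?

21

Prim, starting at 3.
Step 1: frontier [1 3 1, 2 3 1, 3 4 2] → take 1 3 (1); add 1.
Step 2: frontier [1 4 2, 1 6 4, 1 2 11, 1 5 13, 2 3 1, 3 4 2] → take 2 3 (1); add 2.
Step 3: frontier [1 4 2, 1 6 4, 1 5 13, 2 6 7, 3 4 2] → take 1 4 (2); add 4.
Step 4: frontier [1 6 4, 1 5 13, 2 6 7] → take 1 6 (4); add 6.
Step 5: frontier [1 5 13, 5 6 14] → take 1 5 (13); add 5.
MST edges: 1 3, 2 3, 1 4, 1 6, 1 5; total weight 1+1+2+4+13 = 21.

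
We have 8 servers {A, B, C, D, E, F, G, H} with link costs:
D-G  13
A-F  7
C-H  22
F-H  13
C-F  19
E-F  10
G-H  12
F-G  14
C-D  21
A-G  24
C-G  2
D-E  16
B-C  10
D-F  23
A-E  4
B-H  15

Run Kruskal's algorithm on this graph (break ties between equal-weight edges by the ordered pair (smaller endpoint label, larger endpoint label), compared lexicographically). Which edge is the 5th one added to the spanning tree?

Kruskal: consider edges lightest-first.
C-G (2): add — endpoints in different components.
A-E (4): add — endpoints in different components.
A-F (7): add — endpoints in different components.
B-C (10): add — endpoints in different components.
E-F (10): skip — E and F already connected.
G-H (12): add — endpoints in different components.
D-G (13): add — endpoints in different components.
F-H (13): add — endpoints in different components.
The 5th edge added is G-H.

G-H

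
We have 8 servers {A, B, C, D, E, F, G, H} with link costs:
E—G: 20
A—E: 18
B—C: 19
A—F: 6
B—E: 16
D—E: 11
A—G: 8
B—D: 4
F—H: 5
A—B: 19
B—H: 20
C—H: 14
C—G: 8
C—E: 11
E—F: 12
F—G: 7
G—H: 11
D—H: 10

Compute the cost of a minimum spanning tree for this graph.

51

Kruskal's algorithm — process edges by increasing weight (ties by edge label):
B—D (4): add — endpoints in different components.
F—H (5): add — endpoints in different components.
A—F (6): add — endpoints in different components.
F—G (7): add — endpoints in different components.
A—G (8): skip — A and G already connected.
C—G (8): add — endpoints in different components.
D—H (10): add — endpoints in different components.
C—E (11): add — endpoints in different components.
MST edges: B—D, F—H, A—F, F—G, C—G, D—H, C—E; total weight 4+5+6+7+8+10+11 = 51.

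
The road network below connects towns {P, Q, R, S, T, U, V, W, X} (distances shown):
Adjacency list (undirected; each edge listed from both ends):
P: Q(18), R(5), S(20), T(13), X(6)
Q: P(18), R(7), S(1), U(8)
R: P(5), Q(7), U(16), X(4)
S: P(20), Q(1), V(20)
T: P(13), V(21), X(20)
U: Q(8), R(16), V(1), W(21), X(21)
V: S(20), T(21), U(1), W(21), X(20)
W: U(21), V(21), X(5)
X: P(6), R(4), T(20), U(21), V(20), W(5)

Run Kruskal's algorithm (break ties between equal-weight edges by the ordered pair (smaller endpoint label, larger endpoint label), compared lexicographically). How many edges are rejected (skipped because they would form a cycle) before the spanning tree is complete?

Kruskal: consider edges lightest-first.
Q-S (1): add — endpoints in different components.
U-V (1): add — endpoints in different components.
R-X (4): add — endpoints in different components.
P-R (5): add — endpoints in different components.
W-X (5): add — endpoints in different components.
P-X (6): skip — X and P already connected.
Q-R (7): add — endpoints in different components.
Q-U (8): add — endpoints in different components.
P-T (13): add — endpoints in different components.
Edges rejected before the tree was complete: 1.

1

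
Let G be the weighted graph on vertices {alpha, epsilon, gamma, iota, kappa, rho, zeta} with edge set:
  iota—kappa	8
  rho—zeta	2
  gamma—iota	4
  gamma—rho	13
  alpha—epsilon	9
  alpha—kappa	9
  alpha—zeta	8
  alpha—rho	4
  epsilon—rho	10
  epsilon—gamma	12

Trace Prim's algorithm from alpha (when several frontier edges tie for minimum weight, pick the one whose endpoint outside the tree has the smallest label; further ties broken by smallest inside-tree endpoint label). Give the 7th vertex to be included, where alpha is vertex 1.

Prim, starting at alpha.
Step 1: cheapest edge leaving the tree is alpha—rho (4); add rho.
Step 2: cheapest edge leaving the tree is rho—zeta (2); add zeta.
Step 3: cheapest edge leaving the tree is alpha—epsilon (9); add epsilon.
Step 4: cheapest edge leaving the tree is alpha—kappa (9); add kappa.
Step 5: cheapest edge leaving the tree is iota—kappa (8); add iota.
Step 6: cheapest edge leaving the tree is gamma—iota (4); add gamma.
Vertex order: alpha, rho, zeta, epsilon, kappa, iota, gamma. The 7th vertex is gamma.

gamma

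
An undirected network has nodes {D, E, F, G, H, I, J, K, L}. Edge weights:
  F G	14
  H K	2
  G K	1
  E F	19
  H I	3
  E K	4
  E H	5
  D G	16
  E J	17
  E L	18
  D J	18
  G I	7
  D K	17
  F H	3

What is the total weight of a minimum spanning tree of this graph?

64

Kruskal: consider edges lightest-first.
G K (1): add — endpoints in different components.
H K (2): add — endpoints in different components.
F H (3): add — endpoints in different components.
H I (3): add — endpoints in different components.
E K (4): add — endpoints in different components.
E H (5): skip — E and H already connected.
G I (7): skip — G and I already connected.
F G (14): skip — F and G already connected.
D G (16): add — endpoints in different components.
D K (17): skip — D and K already connected.
E J (17): add — endpoints in different components.
D J (18): skip — D and J already connected.
E L (18): add — endpoints in different components.
MST edges: G K, H K, F H, H I, E K, D G, E J, E L; total weight 1+2+3+3+4+16+17+18 = 64.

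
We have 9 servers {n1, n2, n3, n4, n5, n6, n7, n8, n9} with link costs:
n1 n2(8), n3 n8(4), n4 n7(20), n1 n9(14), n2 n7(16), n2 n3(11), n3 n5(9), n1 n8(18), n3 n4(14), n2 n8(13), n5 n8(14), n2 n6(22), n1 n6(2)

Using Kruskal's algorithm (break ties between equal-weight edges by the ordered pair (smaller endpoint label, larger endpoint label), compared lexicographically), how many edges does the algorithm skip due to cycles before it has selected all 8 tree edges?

Kruskal's algorithm — process edges by increasing weight (ties by edge label):
n1 n6 (2): add — endpoints in different components.
n3 n8 (4): add — endpoints in different components.
n1 n2 (8): add — endpoints in different components.
n3 n5 (9): add — endpoints in different components.
n2 n3 (11): add — endpoints in different components.
n2 n8 (13): skip — n2 and n8 already connected.
n1 n9 (14): add — endpoints in different components.
n3 n4 (14): add — endpoints in different components.
n5 n8 (14): skip — n5 and n8 already connected.
n2 n7 (16): add — endpoints in different components.
Edges rejected before the tree was complete: 2.

2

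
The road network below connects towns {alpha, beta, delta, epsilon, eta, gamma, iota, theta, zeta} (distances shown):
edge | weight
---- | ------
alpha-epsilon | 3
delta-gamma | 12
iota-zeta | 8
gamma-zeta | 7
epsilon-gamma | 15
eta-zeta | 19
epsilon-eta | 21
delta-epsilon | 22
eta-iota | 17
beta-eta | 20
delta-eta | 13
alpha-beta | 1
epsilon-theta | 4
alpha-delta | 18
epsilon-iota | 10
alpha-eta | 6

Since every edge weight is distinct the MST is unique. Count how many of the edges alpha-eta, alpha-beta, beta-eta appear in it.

Kruskal's algorithm — process edges by increasing weight (ties by edge label):
alpha-beta (1): add — endpoints in different components.
alpha-epsilon (3): add — endpoints in different components.
epsilon-theta (4): add — endpoints in different components.
alpha-eta (6): add — endpoints in different components.
gamma-zeta (7): add — endpoints in different components.
iota-zeta (8): add — endpoints in different components.
epsilon-iota (10): add — endpoints in different components.
delta-gamma (12): add — endpoints in different components.
MST edge set: {alpha-beta, alpha-epsilon, epsilon-theta, alpha-eta, gamma-zeta, iota-zeta, epsilon-iota, delta-gamma}.
Of the listed edges, {alpha-eta, alpha-beta} are in the MST → 2.

2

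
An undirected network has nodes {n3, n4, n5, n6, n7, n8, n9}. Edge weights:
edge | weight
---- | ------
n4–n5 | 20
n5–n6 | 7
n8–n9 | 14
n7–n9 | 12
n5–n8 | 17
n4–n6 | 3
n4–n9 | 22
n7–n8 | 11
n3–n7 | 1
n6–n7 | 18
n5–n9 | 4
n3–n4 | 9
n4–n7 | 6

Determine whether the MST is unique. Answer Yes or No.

Sort edges by weight, then run Kruskal:
n3–n7 (1): add. Components now {n6} {n3,n7} {n4} {n8} {n9} {n5}
n4–n6 (3): add. Components now {n4,n6} {n3,n7} {n8} {n9} {n5}
n5–n9 (4): add. Components now {n4,n6} {n3,n7} {n8} {n5,n9}
n4–n7 (6): add. Components now {n3,n4,n6,n7} {n8} {n5,n9}
n5–n6 (7): add. Components now {n3,n4,n5,n6,n7,n9} {n8}
n3–n4 (9): skip — n3 and n4 already connected.
n7–n8 (11): add. Components now {n3,n4,n5,n6,n7,n8,n9}
Every non-tree edge has weight strictly greater than the heaviest edge on the tree path between its endpoints, so the MST is unique.

Yes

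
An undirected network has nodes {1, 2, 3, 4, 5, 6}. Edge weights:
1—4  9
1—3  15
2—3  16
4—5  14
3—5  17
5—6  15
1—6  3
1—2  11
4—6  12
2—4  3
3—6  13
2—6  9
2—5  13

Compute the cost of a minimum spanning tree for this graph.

Sort edges by weight, then run Kruskal:
1—6 (3): add. Components now {1,6} {2} {3} {4} {5}
2—4 (3): add. Components now {1,6} {2,4} {3} {5}
1—4 (9): add. Components now {1,2,4,6} {3} {5}
2—6 (9): skip — 2 and 6 already connected.
1—2 (11): skip — 1 and 2 already connected.
4—6 (12): skip — 4 and 6 already connected.
2—5 (13): add. Components now {1,2,4,5,6} {3}
3—6 (13): add. Components now {1,2,3,4,5,6}
MST edges: 1—6, 2—4, 1—4, 2—5, 3—6; total weight 3+3+9+13+13 = 41.

41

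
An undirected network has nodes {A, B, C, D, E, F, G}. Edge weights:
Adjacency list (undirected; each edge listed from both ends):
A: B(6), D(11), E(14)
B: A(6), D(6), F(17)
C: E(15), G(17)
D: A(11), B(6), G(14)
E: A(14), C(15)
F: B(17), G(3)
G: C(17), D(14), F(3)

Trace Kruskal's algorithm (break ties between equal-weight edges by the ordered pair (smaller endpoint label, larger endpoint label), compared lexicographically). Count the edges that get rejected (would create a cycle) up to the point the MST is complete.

Sort edges by weight, then run Kruskal:
F G (3): add. Components now {A} {B} {C} {D} {E} {F,G}
A B (6): add. Components now {A,B} {C} {D} {E} {F,G}
B D (6): add. Components now {A,B,D} {C} {E} {F,G}
A D (11): skip — A and D already connected.
A E (14): add. Components now {A,B,D,E} {C} {F,G}
D G (14): add. Components now {A,B,D,E,F,G} {C}
C E (15): add. Components now {A,B,C,D,E,F,G}
Edges rejected before the tree was complete: 1.

1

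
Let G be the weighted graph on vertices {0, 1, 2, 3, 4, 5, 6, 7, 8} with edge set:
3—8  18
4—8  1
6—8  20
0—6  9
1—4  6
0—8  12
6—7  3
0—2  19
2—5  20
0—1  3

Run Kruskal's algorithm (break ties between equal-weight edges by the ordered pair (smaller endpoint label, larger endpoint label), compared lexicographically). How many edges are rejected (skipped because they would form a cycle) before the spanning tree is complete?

Kruskal's algorithm — process edges by increasing weight (ties by edge label):
4—8 (1): add — endpoints in different components.
0—1 (3): add — endpoints in different components.
6—7 (3): add — endpoints in different components.
1—4 (6): add — endpoints in different components.
0—6 (9): add — endpoints in different components.
0—8 (12): skip — 0 and 8 already connected.
3—8 (18): add — endpoints in different components.
0—2 (19): add — endpoints in different components.
2—5 (20): add — endpoints in different components.
Edges rejected before the tree was complete: 1.

1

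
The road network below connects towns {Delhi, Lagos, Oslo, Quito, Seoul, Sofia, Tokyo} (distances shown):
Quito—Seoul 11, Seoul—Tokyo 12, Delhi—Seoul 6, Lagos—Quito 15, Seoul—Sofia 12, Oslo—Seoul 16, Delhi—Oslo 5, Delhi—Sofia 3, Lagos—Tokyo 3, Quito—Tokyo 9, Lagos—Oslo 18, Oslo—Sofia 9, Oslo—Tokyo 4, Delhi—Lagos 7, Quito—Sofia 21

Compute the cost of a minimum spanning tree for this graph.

30

Prim's algorithm from Tokyo:
Step 1: cheapest edge leaving the tree is Lagos—Tokyo (3); add Lagos.
Step 2: cheapest edge leaving the tree is Oslo—Tokyo (4); add Oslo.
Step 3: cheapest edge leaving the tree is Delhi—Oslo (5); add Delhi.
Step 4: cheapest edge leaving the tree is Delhi—Sofia (3); add Sofia.
Step 5: cheapest edge leaving the tree is Delhi—Seoul (6); add Seoul.
Step 6: cheapest edge leaving the tree is Quito—Tokyo (9); add Quito.
MST edges: Lagos—Tokyo, Oslo—Tokyo, Delhi—Oslo, Delhi—Sofia, Delhi—Seoul, Quito—Tokyo; total weight 3+4+5+3+6+9 = 30.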